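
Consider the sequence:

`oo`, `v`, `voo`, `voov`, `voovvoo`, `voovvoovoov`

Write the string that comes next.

From term 3 onward, concatenate the last term with the second-to-last: v·oo = voo, voo·v = voov, …
So term 7 is voovvoovoov·voovvoo.

voovvoovoovvoovvoo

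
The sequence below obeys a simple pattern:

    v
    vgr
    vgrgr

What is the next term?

vgrgrgr

Each term is the previous one with gr appended.
So the next term is vgrgr·gr.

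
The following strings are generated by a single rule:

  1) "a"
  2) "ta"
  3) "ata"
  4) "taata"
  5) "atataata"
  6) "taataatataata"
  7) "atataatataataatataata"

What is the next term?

taataatataataatataatataataatataata

Each term (from the third on) is the two preceding terms concatenated in order: term 3 = a·ta = ata.
Continuing: taataatataata · atataatataataatataata gives term 8.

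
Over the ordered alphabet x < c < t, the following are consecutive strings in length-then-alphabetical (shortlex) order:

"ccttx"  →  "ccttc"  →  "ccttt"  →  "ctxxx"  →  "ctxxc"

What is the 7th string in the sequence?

Stepping forward 2 times from ctxxc: ctxxc → ctxxt, then the target.

ctxcx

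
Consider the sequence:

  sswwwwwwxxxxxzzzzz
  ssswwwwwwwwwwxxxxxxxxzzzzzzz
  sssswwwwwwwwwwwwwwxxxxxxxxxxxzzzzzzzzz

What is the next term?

Term n consists of n s's, followed by 4n-2 w's, followed by 3n-1 x's, followed by 2n+1 z's, where the shown terms are n = 2, 3, 4.
For the next term, n = 5, so the run lengths are 5, 18, 14, 11.

ssssswwwwwwwwwwwwwwwwwwxxxxxxxxxxxxxxzzzzzzzzzzz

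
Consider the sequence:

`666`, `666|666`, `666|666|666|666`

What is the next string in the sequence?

s(k+1) = s(k)·|·s(k) — each term doubles the last with '|' between the halves.
One more doubling of 666|666|666|666 gives the answer.

666|666|666|666|666|666|666|666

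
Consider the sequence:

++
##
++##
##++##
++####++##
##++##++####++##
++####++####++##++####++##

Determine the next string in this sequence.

Each term (from the third on) is the two preceding terms concatenated in order: term 3 = ++·## = ++##.
The next term joins ##++##++####++## and ++####++####++##++####++##.

##++##++####++##++####++####++##++####++##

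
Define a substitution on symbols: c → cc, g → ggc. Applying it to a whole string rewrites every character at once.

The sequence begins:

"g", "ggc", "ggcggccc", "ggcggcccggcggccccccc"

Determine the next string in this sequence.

ggcggcccggcggcccccccggcggcccggcggccccccccccccccc

Replace each of the 20 characters of ggcggcccggcggccccccc in place — ggc ggc cc ggc ggc cc cc cc ggc ggc cc ggc ggc cc cc cc cc cc cc cc — and concatenate.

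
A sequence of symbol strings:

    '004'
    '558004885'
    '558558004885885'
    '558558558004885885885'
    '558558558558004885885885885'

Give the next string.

Each term wraps the previous one in 558 on the left and 885 on the right.
Applying this once more to 558558558558004885885885885:

558558558558558004885885885885885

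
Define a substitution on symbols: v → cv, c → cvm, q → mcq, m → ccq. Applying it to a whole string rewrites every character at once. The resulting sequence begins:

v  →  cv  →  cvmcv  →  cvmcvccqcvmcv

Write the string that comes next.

Rewriting the 13 symbols of cvmcvccqcvmcv one by one yields cvm cv ccq cvm cv cvm cvm mcq cvm cv ccq cvm cv; concatenated:

cvmcvccqcvmcvcvmcvmmcqcvmcvccqcvmcv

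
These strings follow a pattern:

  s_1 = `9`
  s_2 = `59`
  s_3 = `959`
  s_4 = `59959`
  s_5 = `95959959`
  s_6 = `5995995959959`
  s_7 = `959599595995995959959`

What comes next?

This is a Fibonacci-style word recurrence s(k) = s(k−2)·s(k−1): e.g. 9·59 = 959.
The next term joins 5995995959959 and 959599595995995959959.

5995995959959959599595995995959959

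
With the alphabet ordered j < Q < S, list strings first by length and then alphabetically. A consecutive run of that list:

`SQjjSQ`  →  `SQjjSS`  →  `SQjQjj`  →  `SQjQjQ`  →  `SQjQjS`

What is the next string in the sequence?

Treat SQjQjS as a base-3 numeral over the given alphabet and add one, carrying through any trailing S's.

SQjQQj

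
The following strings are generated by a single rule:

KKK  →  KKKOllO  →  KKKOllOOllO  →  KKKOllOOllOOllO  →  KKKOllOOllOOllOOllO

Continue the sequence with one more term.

Every step adds OllO to the end: s(k+1) = s(k)·OllO.
Applying this once more to KKKOllOOllOOllOOllO:

KKKOllOOllOOllOOllOOllO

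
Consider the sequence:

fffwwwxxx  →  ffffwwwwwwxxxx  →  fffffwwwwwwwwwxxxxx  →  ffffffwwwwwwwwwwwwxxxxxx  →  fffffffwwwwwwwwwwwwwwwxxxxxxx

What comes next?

The n-th term is n+2 f's then 3n w's then n+2 x's (n = 1, 2, …).
Setting n = 6 gives 8, 18, 8 characters in each block.

ffffffffwwwwwwwwwwwwwwwwwwxxxxxxxx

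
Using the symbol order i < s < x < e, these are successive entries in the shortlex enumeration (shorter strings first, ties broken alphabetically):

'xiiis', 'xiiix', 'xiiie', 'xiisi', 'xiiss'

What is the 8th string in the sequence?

Continuing the enumeration 3 steps past xiiss: xiiss → xiisx → xiise → (answer).

xiixi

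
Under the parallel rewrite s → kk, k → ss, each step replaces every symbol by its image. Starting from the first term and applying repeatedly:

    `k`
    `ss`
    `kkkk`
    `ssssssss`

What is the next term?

kkkkkkkkkkkkkkkk

Expanding ssssssss: s→kk, s→kk, s→kk, s→kk, s→kk, s→kk, s→kk, s→kk. Concatenated: kk kk kk kk kk kk kk kk.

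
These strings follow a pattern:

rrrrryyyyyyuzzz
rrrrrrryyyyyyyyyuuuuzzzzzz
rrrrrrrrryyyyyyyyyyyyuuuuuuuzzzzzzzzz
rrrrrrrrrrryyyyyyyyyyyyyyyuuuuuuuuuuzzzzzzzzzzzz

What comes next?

Each string has the form r^{2n+3} y^{3n+3} u^{3n-2} z^{3n} (n = 1, 2, …).
For the next term, n = 5, so the run lengths are 13, 18, 13, 15.

rrrrrrrrrrrrryyyyyyyyyyyyyyyyyyuuuuuuuuuuuuuzzzzzzzzzzzzzzz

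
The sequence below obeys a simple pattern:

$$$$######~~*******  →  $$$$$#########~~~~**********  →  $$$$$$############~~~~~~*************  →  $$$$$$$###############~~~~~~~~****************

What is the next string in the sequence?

Each string has the form $^{n+2} #^{3n} ~^{2n-2} *^{3n+1}, where the shown terms are n = 2, 3, 4, 5.
At n = 6 the blocks have lengths 8, 18, 10, 19.

$$$$$$$$##################~~~~~~~~~~*******************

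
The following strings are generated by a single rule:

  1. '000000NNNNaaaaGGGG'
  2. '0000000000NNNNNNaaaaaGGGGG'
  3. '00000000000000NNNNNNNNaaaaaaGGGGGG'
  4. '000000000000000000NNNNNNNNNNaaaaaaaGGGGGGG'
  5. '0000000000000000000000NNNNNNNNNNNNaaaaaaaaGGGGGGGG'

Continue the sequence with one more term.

00000000000000000000000000NNNNNNNNNNNNNNaaaaaaaaaGGGGGGGGG

Each string has the form 0^{4n-2} N^{2n} a^{n+2} G^{n+2}, where the shown terms are n = 2, 3, 4, 5, 6.
Setting n = 7 gives 26, 14, 9, 9 characters in each block.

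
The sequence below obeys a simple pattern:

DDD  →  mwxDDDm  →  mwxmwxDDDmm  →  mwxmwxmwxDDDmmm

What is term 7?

Each term wraps the previous one in mwx on the left and m on the right.
From mwxmwxmwxDDDmmm, 3 further steps: mwxmwxmwxDDDmmm → mwxmwxmwxmwxDDDmmmm → mwxmwxmwxmwxmwxDDDmmmmm → (answer).

mwxmwxmwxmwxmwxmwxDDDmmmmmm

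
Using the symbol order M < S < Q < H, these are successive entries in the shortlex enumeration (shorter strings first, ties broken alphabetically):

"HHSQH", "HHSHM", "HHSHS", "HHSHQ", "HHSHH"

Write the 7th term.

HHQMS

Advancing 2 positions from HHSHH through HHSHH → HHQMM reaches term 7.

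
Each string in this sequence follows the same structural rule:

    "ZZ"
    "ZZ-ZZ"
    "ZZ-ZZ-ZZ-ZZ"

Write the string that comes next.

ZZ-ZZ-ZZ-ZZ-ZZ-ZZ-ZZ-ZZ

Every step duplicates the string with '-' between the halves.
One more doubling of ZZ-ZZ-ZZ-ZZ gives the answer.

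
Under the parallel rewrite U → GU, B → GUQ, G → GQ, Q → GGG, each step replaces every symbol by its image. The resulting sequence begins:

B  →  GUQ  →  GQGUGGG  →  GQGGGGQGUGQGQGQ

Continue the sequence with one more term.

Replace each of the 15 characters of GQGGGGQGUGQGQGQ in place — GQ GGG GQ GQ GQ GQ GGG GQ GU GQ GGG GQ GGG GQ GGG — and concatenate.

GQGGGGQGQGQGQGGGGQGUGQGGGGQGGGGQGGG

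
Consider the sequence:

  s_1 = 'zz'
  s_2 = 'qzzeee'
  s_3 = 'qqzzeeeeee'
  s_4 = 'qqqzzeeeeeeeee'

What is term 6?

Each term wraps the previous one in q on the left and eee on the right.
From qqqzzeeeeeeeee, 2 further steps: qqqzzeeeeeeeee → qqqqzzeeeeeeeeeeee → (answer).

qqqqqzzeeeeeeeeeeeeeee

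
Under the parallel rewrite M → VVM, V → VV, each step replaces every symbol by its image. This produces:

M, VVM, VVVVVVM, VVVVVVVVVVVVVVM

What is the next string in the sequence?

Rewriting the 15 symbols of VVVVVVVVVVVVVVM one by one yields VV VV VV VV VV VV VV VV VV VV VV VV VV VV VVM; concatenated:

VVVVVVVVVVVVVVVVVVVVVVVVVVVVVVM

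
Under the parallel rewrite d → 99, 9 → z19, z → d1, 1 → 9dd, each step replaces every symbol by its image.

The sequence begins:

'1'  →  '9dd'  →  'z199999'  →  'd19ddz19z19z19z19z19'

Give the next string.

Applying the rule to each of the 20 symbols of d19ddz19z19z19z19z19 gives the pieces 99 9dd z19 99 99 d1 9dd z19 d1 9dd z19 d1 9dd z19 d1 9dd z19 d1 9dd z19, which concatenate to the answer.

999ddz199999d19ddz19d19ddz19d19ddz19d19ddz19d19ddz19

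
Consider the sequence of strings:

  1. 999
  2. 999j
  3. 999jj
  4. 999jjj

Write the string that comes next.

Each term is the previous one with j appended.
So the next term is 999jjj·j.

999jjjj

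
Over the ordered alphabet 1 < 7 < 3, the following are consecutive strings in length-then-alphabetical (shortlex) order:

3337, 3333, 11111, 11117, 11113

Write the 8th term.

11173

Advancing 3 positions from 11113 through 11113 → 11171 → 11177 reaches term 8.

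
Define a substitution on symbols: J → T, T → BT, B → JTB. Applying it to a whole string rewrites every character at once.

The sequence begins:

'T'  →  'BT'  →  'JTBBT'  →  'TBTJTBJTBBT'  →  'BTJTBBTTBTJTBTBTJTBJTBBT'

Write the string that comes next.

JTBBTTBTJTBJTBBTBTJTBBTTBTJTBBTJTBBTTBTJTBTBTJTBJTBBT

Replace each of the 24 characters of BTJTBBTTBTJTBTBTJTBJTBBT in place — JTB BT T BT JTB JTB BT BT JTB BT T BT JTB BT JTB BT T BT JTB T BT JTB JTB BT — and concatenate.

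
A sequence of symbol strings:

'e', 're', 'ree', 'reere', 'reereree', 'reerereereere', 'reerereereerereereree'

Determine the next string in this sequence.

Each term (from the third on) is the previous term followed by the one before it: term 3 = re·e = ree.
Continuing: reerereereerereereree · reerereereere gives term 8.

reerereereerereerereereerereereere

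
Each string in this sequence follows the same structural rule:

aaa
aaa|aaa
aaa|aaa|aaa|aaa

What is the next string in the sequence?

aaa|aaa|aaa|aaa|aaa|aaa|aaa|aaa

Every step duplicates the string with '|' between the halves.
One more doubling of aaa|aaa|aaa|aaa gives the answer.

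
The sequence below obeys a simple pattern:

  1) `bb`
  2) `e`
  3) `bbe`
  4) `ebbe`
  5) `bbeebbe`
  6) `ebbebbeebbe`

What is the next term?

bbeebbeebbebbeebbe

From term 3 onward, concatenate the second-to-last term with the last: bb·e = bbe, e·bbe = ebbe, …
So term 7 is bbeebbe·ebbebbeebbe.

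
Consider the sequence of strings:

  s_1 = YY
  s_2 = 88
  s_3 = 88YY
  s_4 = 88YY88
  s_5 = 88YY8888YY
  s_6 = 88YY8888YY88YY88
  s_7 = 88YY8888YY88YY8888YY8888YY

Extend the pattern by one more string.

88YY8888YY88YY8888YY8888YY88YY8888YY88YY88

This is a Fibonacci-style word recurrence s(k) = s(k−1)·s(k−2): e.g. 88·YY = 88YY.
So term 8 is 88YY8888YY88YY8888YY8888YY·88YY8888YY88YY88.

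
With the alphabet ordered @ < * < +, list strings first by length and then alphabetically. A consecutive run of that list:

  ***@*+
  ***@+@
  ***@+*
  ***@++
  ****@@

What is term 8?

Stepping forward 3 times from ****@@: ****@@ → ****@* → ****@+, then the target.

*****@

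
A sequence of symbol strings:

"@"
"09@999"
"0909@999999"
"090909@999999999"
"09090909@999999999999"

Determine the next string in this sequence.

0909090909@999999999999999

Each term wraps the previous one in 09 on the left and 999 on the right.
So the next term is 09·09090909@999999999999·999.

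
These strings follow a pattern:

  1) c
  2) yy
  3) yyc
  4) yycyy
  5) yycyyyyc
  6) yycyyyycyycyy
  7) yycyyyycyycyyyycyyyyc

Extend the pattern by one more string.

yycyyyycyycyyyycyyyycyycyyyycyycyy

From term 3 onward, concatenate the last term with the second-to-last: yy·c = yyc, yyc·yy = yycyy, …
So term 8 is yycyyyycyycyyyycyyyyc·yycyyyycyycyy.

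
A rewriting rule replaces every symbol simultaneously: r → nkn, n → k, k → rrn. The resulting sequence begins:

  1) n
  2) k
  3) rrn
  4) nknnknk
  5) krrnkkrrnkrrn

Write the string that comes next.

rrnnknnknkrrnrrnnknnknkrrnnknnknk

Applying the rule to each of the 13 symbols of krrnkkrrnkrrn gives the pieces rrn nkn nkn k rrn rrn nkn nkn k rrn nkn nkn k, which concatenate to the answer.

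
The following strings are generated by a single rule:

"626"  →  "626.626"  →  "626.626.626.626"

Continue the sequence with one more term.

Each string is two copies of the previous one joined by '.'.
So the next term is two copies of 626.626.626.626 with '.' between the halves.

626.626.626.626.626.626.626.626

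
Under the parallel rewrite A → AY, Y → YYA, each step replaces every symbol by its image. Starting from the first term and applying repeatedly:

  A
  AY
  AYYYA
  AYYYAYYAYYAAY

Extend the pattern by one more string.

φ(AYYYAYYAYYAAY) expands symbol-by-symbol to AY YYA YYA YYA AY YYA YYA AY YYA YYA AY AY YYA; joining the 13 pieces gives the next term.

AYYYAYYAYYAAYYYAYYAAYYYAYYAAYAYYYA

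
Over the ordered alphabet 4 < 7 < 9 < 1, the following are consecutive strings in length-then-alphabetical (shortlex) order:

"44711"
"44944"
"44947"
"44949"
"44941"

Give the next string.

44974

Treat 44941 as a base-4 numeral over the given alphabet and add one, carrying through any trailing 1's.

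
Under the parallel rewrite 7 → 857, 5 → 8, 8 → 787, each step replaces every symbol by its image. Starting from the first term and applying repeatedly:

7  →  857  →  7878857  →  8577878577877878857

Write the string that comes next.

Rewriting the 19 symbols of 8577878577877878857 one by one yields 787 8 857 857 787 857 787 8 857 857 787 857 857 787 857 787 787 8 857; concatenated:

787885785778785778788578577878578577878577877878857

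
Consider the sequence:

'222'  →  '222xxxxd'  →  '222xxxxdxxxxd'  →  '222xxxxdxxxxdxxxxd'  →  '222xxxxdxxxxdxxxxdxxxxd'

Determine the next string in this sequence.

222xxxxdxxxxdxxxxdxxxxdxxxxd

Every step adds xxxxd to the end: s(k+1) = s(k)·xxxxd.
One more step from 222xxxxdxxxxdxxxxdxxxxd gives the answer.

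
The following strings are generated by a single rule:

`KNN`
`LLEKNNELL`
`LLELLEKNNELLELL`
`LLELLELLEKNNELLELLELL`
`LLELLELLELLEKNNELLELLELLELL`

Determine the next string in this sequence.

LLELLELLELLELLEKNNELLELLELLELLELL

Every step adds LLE to the front and ELL to the end of the previous string.
One more step from LLELLELLELLEKNNELLELLELLELL gives the answer.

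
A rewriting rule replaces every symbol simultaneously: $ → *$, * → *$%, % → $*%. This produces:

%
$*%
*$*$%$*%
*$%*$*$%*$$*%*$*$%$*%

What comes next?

*$%*$$*%*$%*$*$%*$$*%*$%*$*$*$%$*%*$%*$*$%*$$*%*$*$%$*%

Applying the rule to each of the 21 symbols of *$%*$*$%*$$*%*$*$%$*% gives the pieces *$% *$ $*% *$% *$ *$% *$ $*% *$% *$ *$ *$% $*% *$% *$ *$% *$ $*% *$ *$% $*%, which concatenate to the answer.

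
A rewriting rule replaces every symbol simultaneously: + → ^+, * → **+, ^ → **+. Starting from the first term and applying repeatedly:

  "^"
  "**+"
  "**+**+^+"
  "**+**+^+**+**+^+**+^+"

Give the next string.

Rewriting the 21 symbols of **+**+^+**+**+^+**+^+ one by one yields **+ **+ ^+ **+ **+ ^+ **+ ^+ **+ **+ ^+ **+ **+ ^+ **+ ^+ **+ **+ ^+ **+ ^+; concatenated:

**+**+^+**+**+^+**+^+**+**+^+**+**+^+**+^+**+**+^+**+^+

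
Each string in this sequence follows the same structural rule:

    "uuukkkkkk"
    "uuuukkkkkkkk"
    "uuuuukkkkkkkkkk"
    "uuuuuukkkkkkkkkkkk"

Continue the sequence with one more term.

Each string has the form u^{n+1} k^{2n+2}, where the shown terms are n = 2, 3, 4, 5.
At n = 6 the blocks have lengths 7, 14.

uuuuuuukkkkkkkkkkkkkk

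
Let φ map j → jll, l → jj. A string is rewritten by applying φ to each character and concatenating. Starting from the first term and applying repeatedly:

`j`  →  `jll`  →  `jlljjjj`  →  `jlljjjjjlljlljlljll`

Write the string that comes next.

Replace each of the 19 characters of jlljjjjjlljlljlljll in place — jll jj jj jll jll jll jll jll jj jj jll jj jj jll jj jj jll jj jj — and concatenate.

jlljjjjjlljlljlljlljlljjjjjlljjjjjlljjjjjlljjjj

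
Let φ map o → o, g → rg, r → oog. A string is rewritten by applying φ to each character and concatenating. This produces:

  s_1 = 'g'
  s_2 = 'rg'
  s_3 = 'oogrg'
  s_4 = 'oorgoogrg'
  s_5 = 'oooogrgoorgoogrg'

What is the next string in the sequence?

Applying the rule to each of the 16 symbols of oooogrgoorgoogrg gives the pieces o o o o rg oog rg o o oog rg o o rg oog rg, which concatenate to the answer.

oooorgoogrgoooogrgoorgoogrg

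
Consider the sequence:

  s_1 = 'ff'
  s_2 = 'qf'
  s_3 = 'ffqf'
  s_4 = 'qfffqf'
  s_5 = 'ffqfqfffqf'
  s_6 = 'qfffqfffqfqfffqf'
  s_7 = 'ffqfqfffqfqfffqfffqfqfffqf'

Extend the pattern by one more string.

qfffqfffqfqfffqfffqfqfffqfqfffqfffqfqfffqf

From term 3 onward, concatenate the second-to-last term with the last: ff·qf = ffqf, qf·ffqf = qfffqf, …
The next term joins qfffqfffqfqfffqf and ffqfqfffqfqfffqfffqfqfffqf.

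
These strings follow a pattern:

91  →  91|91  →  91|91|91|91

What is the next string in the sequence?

91|91|91|91|91|91|91|91

Every step duplicates the string with '|' between the halves.
One more doubling of 91|91|91|91 gives the answer.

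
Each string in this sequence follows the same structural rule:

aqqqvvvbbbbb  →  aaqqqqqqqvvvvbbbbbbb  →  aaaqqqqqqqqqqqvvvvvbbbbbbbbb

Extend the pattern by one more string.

The n-th term is n a's then 4n-1 q's then n+2 v's then 2n+3 b's (n = 1, 2, …).
For the next term, n = 4, so the run lengths are 4, 15, 6, 11.

aaaaqqqqqqqqqqqqqqqvvvvvvbbbbbbbbbbb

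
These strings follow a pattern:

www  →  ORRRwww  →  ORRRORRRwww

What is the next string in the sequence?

ORRRORRRORRRwww

Every step adds ORRR at the front: s(k+1) = ORRR·s(k).
So the next term is ORRR·ORRRORRRwww.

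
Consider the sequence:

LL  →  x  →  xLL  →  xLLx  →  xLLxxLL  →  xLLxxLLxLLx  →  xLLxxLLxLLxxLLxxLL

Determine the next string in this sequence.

xLLxxLLxLLxxLLxxLLxLLxxLLxLLx

This is a Fibonacci-style word recurrence s(k) = s(k−1)·s(k−2): e.g. x·LL = xLL.
So term 8 is xLLxxLLxLLxxLLxxLL·xLLxxLLxLLx.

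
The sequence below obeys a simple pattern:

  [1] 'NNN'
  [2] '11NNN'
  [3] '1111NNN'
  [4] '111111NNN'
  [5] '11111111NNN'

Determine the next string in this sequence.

The strings grow by a fixed prefix 11 each time.
So the next term is 11·11111111NNN.

1111111111NNN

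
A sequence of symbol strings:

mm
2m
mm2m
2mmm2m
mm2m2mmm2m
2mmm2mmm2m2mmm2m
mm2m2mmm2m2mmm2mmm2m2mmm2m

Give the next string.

Each term (from the third on) is the two preceding terms concatenated in order: term 3 = mm·2m = mm2m.
The next term joins 2mmm2mmm2m2mmm2m and mm2m2mmm2m2mmm2mmm2m2mmm2m.

2mmm2mmm2m2mmm2mmm2m2mmm2m2mmm2mmm2m2mmm2m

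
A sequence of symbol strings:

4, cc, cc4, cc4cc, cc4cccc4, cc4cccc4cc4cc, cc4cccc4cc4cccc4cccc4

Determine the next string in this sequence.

Each term (from the third on) is the previous term followed by the one before it: term 3 = cc·4 = cc4.
The next term joins cc4cccc4cc4cccc4cccc4 and cc4cccc4cc4cc.

cc4cccc4cc4cccc4cccc4cc4cccc4cc4cc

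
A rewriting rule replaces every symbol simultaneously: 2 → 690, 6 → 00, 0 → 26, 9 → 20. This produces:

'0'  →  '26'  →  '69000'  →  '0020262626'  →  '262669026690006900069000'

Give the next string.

690006900000202669000002026262600202626260020262626

φ(262669026690006900069000) expands symbol-by-symbol to 690 00 690 00 00 20 26 690 00 00 20 26 26 26 00 20 26 26 26 00 20 26 26 26; joining the 24 pieces gives the next term.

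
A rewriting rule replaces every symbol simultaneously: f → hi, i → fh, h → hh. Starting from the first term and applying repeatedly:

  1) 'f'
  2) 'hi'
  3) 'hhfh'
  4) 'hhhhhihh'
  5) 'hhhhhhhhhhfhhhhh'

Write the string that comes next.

hhhhhhhhhhhhhhhhhhhhhihhhhhhhhhh

Applying the rule to each of the 16 symbols of hhhhhhhhhhfhhhhh gives the pieces hh hh hh hh hh hh hh hh hh hh hi hh hh hh hh hh, which concatenate to the answer.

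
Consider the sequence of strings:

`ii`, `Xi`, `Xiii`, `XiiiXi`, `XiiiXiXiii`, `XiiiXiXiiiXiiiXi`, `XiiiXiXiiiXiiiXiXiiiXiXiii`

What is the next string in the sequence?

Each term (from the third on) is the previous term followed by the one before it: term 3 = Xi·ii = Xiii.
So term 8 is XiiiXiXiiiXiiiXiXiiiXiXiii·XiiiXiXiiiXiiiXi.

XiiiXiXiiiXiiiXiXiiiXiXiiiXiiiXiXiiiXiiiXi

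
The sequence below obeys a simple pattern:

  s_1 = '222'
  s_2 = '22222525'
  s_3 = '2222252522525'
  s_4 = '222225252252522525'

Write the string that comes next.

The strings grow by a fixed suffix 22525 each time.
Applying this once more to 222225252252522525:

22222525225252252522525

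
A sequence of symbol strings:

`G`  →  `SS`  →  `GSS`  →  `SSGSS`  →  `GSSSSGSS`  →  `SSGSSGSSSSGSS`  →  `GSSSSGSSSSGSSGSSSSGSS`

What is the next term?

This is a Fibonacci-style word recurrence s(k) = s(k−2)·s(k−1): e.g. G·SS = GSS.
The next term joins SSGSSGSSSSGSS and GSSSSGSSSSGSSGSSSSGSS.

SSGSSGSSSSGSSGSSSSGSSSSGSSGSSSSGSS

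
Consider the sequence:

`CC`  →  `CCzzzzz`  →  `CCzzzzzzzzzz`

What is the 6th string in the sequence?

The strings grow by a fixed suffix zzzzz each time.
From CCzzzzzzzzzz, 3 further steps: CCzzzzzzzzzz → CCzzzzzzzzzzzzzzz → CCzzzzzzzzzzzzzzzzzzzz → (answer).

CCzzzzzzzzzzzzzzzzzzzzzzzzz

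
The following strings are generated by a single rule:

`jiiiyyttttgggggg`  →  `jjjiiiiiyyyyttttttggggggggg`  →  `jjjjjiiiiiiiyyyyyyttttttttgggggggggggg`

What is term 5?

Reading off run lengths: j runs 1, 3, 5; i runs 3, 5, 7; y runs 2, 4, 6; t runs 4, 6, 8; g runs 6, 9, 12 — each is linear in n (n = 1, 2, …).
At n = 5 the blocks have lengths 9, 11, 10, 12, 18.

jjjjjjjjjiiiiiiiiiiiyyyyyyyyyyttttttttttttgggggggggggggggggg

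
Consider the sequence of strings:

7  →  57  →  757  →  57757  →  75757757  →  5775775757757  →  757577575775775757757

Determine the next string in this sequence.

5775775757757757577575775775757757

From term 3 onward, concatenate the second-to-last term with the last: 7·57 = 757, 57·757 = 57757, …
So term 8 is 5775775757757·757577575775775757757.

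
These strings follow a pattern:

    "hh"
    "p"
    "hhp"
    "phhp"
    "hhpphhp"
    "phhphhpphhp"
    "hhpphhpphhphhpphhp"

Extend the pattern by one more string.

phhphhpphhphhpphhpphhphhpphhp

This is a Fibonacci-style word recurrence s(k) = s(k−2)·s(k−1): e.g. hh·p = hhp.
The next term joins phhphhpphhp and hhpphhpphhphhpphhp.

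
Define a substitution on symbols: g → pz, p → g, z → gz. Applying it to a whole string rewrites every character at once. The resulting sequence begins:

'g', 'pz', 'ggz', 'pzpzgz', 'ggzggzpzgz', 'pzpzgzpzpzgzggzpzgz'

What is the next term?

Rewriting the 19 symbols of pzpzgzpzpzgzggzpzgz one by one yields g gz g gz pz gz g gz g gz pz gz pz pz gz g gz pz gz; concatenated:

ggzggzpzgzggzggzpzgzpzpzgzggzpzgz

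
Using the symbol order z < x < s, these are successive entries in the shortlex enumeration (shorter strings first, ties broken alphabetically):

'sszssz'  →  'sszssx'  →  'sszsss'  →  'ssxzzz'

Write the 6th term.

Continuing the enumeration 2 steps past ssxzzz: ssxzzz → ssxzzx → (answer).

ssxzzs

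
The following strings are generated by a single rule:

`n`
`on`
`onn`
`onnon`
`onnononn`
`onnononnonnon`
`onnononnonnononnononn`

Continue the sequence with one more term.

Each term (from the third on) is the previous term followed by the one before it: term 3 = on·n = onn.
The next term joins onnononnonnononnononn and onnononnonnon.

onnononnonnononnononnonnononnonnon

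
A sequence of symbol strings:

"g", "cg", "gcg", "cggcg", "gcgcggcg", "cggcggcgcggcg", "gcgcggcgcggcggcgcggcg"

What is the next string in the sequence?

cggcggcgcggcggcgcggcgcggcggcgcggcg

Each term (from the third on) is the two preceding terms concatenated in order: term 3 = g·cg = gcg.
The next term joins cggcggcgcggcg and gcgcggcgcggcggcgcggcg.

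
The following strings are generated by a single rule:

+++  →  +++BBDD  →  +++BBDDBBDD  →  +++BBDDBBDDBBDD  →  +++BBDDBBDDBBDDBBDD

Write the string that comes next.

Each term is the previous one with BBDD appended.
Applying this once more to +++BBDDBBDDBBDDBBDD:

+++BBDDBBDDBBDDBBDDBBDD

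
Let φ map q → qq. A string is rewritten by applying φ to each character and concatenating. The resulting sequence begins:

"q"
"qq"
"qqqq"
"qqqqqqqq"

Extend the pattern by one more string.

qqqqqqqqqqqqqqqq

Apply φ to qqqqqqqq symbol by symbol: q→qq, q→qq, q→qq, q→qq, q→qq, q→qq, q→qq, q→qq; joined: qq qq qq qq qq qq qq qq.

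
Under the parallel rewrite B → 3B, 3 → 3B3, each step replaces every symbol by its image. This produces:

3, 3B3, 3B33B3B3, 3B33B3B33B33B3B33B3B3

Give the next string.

3B33B3B33B33B3B33B3B33B33B3B33B33B3B33B3B33B33B3B33B3B3

φ(3B33B3B33B33B3B33B3B3) expands symbol-by-symbol to 3B3 3B 3B3 3B3 3B 3B3 3B 3B3 3B3 3B 3B3 3B3 3B 3B3 3B 3B3 3B3 3B 3B3 3B 3B3; joining the 21 pieces gives the next term.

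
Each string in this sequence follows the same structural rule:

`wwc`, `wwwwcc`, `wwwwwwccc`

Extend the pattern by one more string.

wwwwwwwwcccc

Reading off run lengths: w runs 2, 4, 6; c runs 1, 2, 3 — each is linear in n (n = 1, 2, …).
At n = 4 the blocks have lengths 8, 4.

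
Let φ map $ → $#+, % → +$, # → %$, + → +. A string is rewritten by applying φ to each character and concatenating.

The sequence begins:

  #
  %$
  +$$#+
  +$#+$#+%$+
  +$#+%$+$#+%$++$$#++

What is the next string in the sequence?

Rewriting the 19 symbols of +$#+%$+$#+%$++$$#++ one by one yields + $#+ %$ + +$ $#+ + $#+ %$ + +$ $#+ + + $#+ $#+ %$ + +; concatenated:

+$#+%$++$$#++$#+%$++$$#+++$#+$#+%$++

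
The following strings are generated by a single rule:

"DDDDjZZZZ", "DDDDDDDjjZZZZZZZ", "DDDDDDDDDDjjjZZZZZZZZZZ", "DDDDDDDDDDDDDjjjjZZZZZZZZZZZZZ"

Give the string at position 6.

Reading off run lengths: D runs 4, 7, 10, 13; j runs 1, 2, 3, 4; Z runs 4, 7, 10, 13 — each is linear in n (n = 1, 2, …).
At n = 6 the blocks have lengths 19, 6, 19.

DDDDDDDDDDDDDDDDDDDjjjjjjZZZZZZZZZZZZZZZZZZZ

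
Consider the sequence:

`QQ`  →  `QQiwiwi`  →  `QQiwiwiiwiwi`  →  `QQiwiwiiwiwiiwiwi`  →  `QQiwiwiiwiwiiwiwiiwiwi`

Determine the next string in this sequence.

Each term is the previous one with iwiwi appended.
Applying this once more to QQiwiwiiwiwiiwiwiiwiwi:

QQiwiwiiwiwiiwiwiiwiwiiwiwi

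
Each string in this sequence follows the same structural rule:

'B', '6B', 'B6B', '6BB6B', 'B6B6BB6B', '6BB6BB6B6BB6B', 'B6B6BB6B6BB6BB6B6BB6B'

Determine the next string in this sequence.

From term 3 onward, concatenate the second-to-last term with the last: B·6B = B6B, 6B·B6B = 6BB6B, …
The next term joins 6BB6BB6B6BB6B and B6B6BB6B6BB6BB6B6BB6B.

6BB6BB6B6BB6BB6B6BB6B6BB6BB6B6BB6B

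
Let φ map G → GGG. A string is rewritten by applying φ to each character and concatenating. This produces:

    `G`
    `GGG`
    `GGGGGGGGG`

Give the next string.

GGGGGGGGGGGGGGGGGGGGGGGGGGG

Rewriting each symbol of GGGGGGGGG: G→GGG, G→GGG, G→GGG, G→GGG, G→GGG, G→GGG, G→GGG, G→GGG, G→GGG, which concatenates to GGG GGG GGG GGG GGG GGG GGG GGG GGG.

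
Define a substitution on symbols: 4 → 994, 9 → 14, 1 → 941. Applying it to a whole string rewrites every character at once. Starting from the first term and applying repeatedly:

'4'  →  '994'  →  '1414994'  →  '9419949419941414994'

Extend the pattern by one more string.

Replace each of the 19 characters of 9419949419941414994 in place — 14 994 941 14 14 994 14 994 941 14 14 994 941 994 941 994 14 14 994 — and concatenate.

1499494114149941499494114149949419949419941414994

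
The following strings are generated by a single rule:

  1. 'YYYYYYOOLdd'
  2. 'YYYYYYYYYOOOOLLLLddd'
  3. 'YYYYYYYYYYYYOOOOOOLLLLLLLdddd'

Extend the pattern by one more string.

The n-th term is 3n+3 Y's then 2n O's then 3n-2 L's then n+1 d's (n = 1, 2, …).
Setting n = 4 gives 15, 8, 10, 5 characters in each block.

YYYYYYYYYYYYYYYOOOOOOOOLLLLLLLLLLddddd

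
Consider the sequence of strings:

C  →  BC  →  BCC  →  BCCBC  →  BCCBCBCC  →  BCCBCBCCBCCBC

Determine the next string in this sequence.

From term 3 onward, concatenate the last term with the second-to-last: BC·C = BCC, BCC·BC = BCCBC, …
The next term joins BCCBCBCCBCCBC and BCCBCBCC.

BCCBCBCCBCCBCBCCBCBCC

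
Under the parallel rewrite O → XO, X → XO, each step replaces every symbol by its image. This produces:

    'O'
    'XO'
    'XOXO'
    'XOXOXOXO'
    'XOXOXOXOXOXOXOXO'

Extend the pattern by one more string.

φ(XOXOXOXOXOXOXOXO) expands symbol-by-symbol to XO XO XO XO XO XO XO XO XO XO XO XO XO XO XO XO; joining the 16 pieces gives the next term.

XOXOXOXOXOXOXOXOXOXOXOXOXOXOXOXO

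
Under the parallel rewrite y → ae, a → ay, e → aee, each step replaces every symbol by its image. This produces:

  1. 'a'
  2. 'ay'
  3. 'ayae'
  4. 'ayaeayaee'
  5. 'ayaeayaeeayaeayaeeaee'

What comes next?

φ(ayaeayaeeayaeayaeeaee) expands symbol-by-symbol to ay ae ay aee ay ae ay aee aee ay ae ay aee ay ae ay aee aee ay aee aee; joining the 21 pieces gives the next term.

ayaeayaeeayaeayaeeaeeayaeayaeeayaeayaeeaeeayaeeaee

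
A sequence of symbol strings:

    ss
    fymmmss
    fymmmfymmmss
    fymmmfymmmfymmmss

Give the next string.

Each term is the previous one with fymmm prepended.
So the next term is fymmm·fymmmfymmmfymmmss.

fymmmfymmmfymmmfymmmss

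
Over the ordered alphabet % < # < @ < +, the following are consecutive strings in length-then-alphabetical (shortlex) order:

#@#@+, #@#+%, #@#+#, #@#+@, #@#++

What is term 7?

Continuing the enumeration 2 steps past #@#++: #@#++ → #@@%% → (answer).

#@@%#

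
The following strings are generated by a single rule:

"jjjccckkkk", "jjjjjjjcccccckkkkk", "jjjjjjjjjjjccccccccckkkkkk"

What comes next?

jjjjjjjjjjjjjjjcccccccccccckkkkkkk

Term n consists of 4n-1 j's, followed by 3n c's, followed by n+3 k's (n = 1, 2, …).
At n = 4 the blocks have lengths 15, 12, 7.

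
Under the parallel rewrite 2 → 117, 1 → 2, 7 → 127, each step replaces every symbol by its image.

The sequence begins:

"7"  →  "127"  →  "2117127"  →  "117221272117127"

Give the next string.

φ(117221272117127) expands symbol-by-symbol to 2 2 127 117 117 2 117 127 117 2 2 127 2 117 127; joining the 15 pieces gives the next term.

221271171172117127117221272117127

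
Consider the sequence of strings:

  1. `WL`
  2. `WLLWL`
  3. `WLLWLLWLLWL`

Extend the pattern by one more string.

Each string is two copies of the previous one joined by 'L'.
Doubling WLLWLLWLLWL with 'L' between the halves:

WLLWLLWLLWLLWLLWLLWLLWL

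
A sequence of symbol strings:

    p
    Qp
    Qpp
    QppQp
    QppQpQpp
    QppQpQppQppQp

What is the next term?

QppQpQppQppQpQppQpQpp

This is a Fibonacci-style word recurrence s(k) = s(k−1)·s(k−2): e.g. Qp·p = Qpp.
So term 7 is QppQpQppQppQp·QppQpQpp.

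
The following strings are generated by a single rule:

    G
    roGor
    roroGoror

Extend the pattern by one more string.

s(k+1) = ro·s(k)·or, so each term gains ro as a prefix and or as a suffix.
One more step from roroGoror gives the answer.

rororoGororor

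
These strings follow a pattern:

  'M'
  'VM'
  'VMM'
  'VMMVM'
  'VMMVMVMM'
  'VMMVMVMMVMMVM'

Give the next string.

VMMVMVMMVMMVMVMMVMVMM

This is a Fibonacci-style word recurrence s(k) = s(k−1)·s(k−2): e.g. VM·M = VMM.
So term 7 is VMMVMVMMVMMVM·VMMVMVMM.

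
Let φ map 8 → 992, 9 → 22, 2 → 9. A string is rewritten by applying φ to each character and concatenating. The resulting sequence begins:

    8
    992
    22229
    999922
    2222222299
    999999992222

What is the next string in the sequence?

Expanding 999999992222: 9→22, 9→22, 9→22, 9→22, 9→22, 9→22, 9→22, 9→22, 2→9, 2→9, 2→9, 2→9. Concatenated: 22 22 22 22 22 22 22 22 9 9 9 9.

22222222222222229999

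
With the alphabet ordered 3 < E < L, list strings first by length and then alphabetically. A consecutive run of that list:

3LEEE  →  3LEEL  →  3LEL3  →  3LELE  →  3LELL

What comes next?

The successor of 3LELL increments the rightmost position that isn't already L and resets every position after it to 3.

3LL33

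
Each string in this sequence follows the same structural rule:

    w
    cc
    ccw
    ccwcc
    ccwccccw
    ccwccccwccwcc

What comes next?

ccwccccwccwccccwccccw

Each term (from the third on) is the previous term followed by the one before it: term 3 = cc·w = ccw.
Continuing: ccwccccwccwcc · ccwccccw gives term 7.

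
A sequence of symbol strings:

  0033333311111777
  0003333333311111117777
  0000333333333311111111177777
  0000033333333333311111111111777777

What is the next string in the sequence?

Term n consists of n 0's, followed by 2n+2 3's, followed by 2n+1 1's, followed by n+1 7's, where the shown terms are n = 2, 3, 4, 5.
At n = 6 the blocks have lengths 6, 14, 13, 7.

0000003333333333333311111111111117777777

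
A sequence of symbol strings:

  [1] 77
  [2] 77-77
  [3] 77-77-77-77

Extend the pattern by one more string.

Each string is two copies of the previous one joined by '-'.
Doubling 77-77-77-77 with '-' between the halves:

77-77-77-77-77-77-77-77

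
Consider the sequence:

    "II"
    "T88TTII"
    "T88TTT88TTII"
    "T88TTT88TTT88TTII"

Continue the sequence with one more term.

Each term is the previous one with T88TT prepended.
Applying this once more to T88TTT88TTT88TTII:

T88TTT88TTT88TTT88TTII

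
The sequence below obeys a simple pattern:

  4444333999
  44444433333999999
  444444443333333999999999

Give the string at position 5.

Reading off run lengths: 4 runs 4, 6, 8; 3 runs 3, 5, 7; 9 runs 3, 6, 9 — each is linear in n (n = 1, 2, …).
For term 5, n = 5, so the run lengths are 12, 11, 15.

44444444444433333333333999999999999999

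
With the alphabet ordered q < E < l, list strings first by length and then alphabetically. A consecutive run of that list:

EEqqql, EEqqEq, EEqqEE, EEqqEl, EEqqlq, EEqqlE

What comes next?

EEqqll

Find the rightmost character of EEqqlE below l, bump it to the next letter, and reset everything to its right to q.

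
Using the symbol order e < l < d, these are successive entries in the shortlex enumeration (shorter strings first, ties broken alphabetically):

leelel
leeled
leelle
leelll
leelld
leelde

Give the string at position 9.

leedee

Stepping forward 3 times from leelde: leelde → leeldl → leeldd, then the target.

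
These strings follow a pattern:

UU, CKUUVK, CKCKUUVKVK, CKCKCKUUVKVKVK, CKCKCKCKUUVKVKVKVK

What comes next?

Each term wraps the previous one in CK on the left and VK on the right.
Applying this once more to CKCKCKCKUUVKVKVKVK:

CKCKCKCKCKUUVKVKVKVKVK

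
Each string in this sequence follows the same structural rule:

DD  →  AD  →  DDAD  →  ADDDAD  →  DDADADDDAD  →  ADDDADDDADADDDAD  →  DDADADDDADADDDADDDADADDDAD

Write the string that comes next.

ADDDADDDADADDDADDDADADDDADADDDADDDADADDDAD

Each term (from the third on) is the two preceding terms concatenated in order: term 3 = DD·AD = DDAD.
So term 8 is ADDDADDDADADDDAD·DDADADDDADADDDADDDADADDDAD.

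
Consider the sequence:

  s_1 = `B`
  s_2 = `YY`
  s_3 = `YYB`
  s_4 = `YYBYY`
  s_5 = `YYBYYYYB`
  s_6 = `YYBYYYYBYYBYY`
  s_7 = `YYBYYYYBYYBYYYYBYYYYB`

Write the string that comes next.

YYBYYYYBYYBYYYYBYYYYBYYBYYYYBYYBYY

This is a Fibonacci-style word recurrence s(k) = s(k−1)·s(k−2): e.g. YY·B = YYB.
Continuing: YYBYYYYBYYBYYYYBYYYYB · YYBYYYYBYYBYY gives term 8.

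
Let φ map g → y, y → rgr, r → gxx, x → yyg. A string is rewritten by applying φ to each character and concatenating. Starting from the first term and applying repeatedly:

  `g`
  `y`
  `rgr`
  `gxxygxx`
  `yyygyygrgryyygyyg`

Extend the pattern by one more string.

Applying the rule to each of the 17 symbols of yyygyygrgryyygyyg gives the pieces rgr rgr rgr y rgr rgr y gxx y gxx rgr rgr rgr y rgr rgr y, which concatenate to the answer.

rgrrgrrgryrgrrgrygxxygxxrgrrgrrgryrgrrgry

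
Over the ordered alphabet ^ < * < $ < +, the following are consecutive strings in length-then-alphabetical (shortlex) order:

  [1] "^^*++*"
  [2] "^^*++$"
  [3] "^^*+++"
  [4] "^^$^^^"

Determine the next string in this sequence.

^^$^^*

Treat ^^$^^^ as a base-4 numeral over the given alphabet and add one, carrying through any trailing +'s.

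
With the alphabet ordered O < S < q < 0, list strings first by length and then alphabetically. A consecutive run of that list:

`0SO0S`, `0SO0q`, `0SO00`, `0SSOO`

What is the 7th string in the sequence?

0SSO0

Continuing the enumeration 3 steps past 0SSOO: 0SSOO → 0SSOS → 0SSOq → (answer).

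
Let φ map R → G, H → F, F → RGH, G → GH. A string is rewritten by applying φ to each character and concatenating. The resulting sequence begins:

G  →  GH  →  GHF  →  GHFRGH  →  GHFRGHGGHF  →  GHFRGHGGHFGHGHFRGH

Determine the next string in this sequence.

Applying the rule to each of the 18 symbols of GHFRGHGGHFGHGHFRGH gives the pieces GH F RGH G GH F GH GH F RGH GH F GH F RGH G GH F, which concatenate to the answer.

GHFRGHGGHFGHGHFRGHGHFGHFRGHGGHF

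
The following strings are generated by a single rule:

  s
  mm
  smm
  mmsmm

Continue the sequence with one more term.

From term 3 onward, concatenate the second-to-last term with the last: s·mm = smm, mm·smm = mmsmm, …
Continuing: smm · mmsmm gives term 5.

smmmmsmm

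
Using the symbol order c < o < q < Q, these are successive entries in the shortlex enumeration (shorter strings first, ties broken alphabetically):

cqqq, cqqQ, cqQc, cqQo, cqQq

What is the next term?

Find the rightmost character of cqQq below Q, bump it to the next letter, and reset everything to its right to c.

cqQQ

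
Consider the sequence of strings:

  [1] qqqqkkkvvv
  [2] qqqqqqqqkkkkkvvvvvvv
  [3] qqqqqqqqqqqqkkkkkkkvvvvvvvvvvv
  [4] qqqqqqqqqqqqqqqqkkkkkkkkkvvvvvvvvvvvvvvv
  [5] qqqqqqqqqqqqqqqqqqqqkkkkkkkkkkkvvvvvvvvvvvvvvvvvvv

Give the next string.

Reading off run lengths: q runs 4, 8, 12, 16, 20; k runs 3, 5, 7, 9, 11; v runs 3, 7, 11, 15, 19 — each is linear in n (n = 1, 2, …).
Setting n = 6 gives 24, 13, 23 characters in each block.

qqqqqqqqqqqqqqqqqqqqqqqqkkkkkkkkkkkkkvvvvvvvvvvvvvvvvvvvvvvv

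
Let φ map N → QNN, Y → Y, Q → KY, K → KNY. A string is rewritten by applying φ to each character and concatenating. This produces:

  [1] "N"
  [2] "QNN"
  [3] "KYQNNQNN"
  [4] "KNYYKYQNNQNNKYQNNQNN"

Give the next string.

KNYQNNYYKNYYKYQNNQNNKYQNNQNNKNYYKYQNNQNNKYQNNQNN

Replace each of the 20 characters of KNYYKYQNNQNNKYQNNQNN in place — KNY QNN Y Y KNY Y KY QNN QNN KY QNN QNN KNY Y KY QNN QNN KY QNN QNN — and concatenate.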